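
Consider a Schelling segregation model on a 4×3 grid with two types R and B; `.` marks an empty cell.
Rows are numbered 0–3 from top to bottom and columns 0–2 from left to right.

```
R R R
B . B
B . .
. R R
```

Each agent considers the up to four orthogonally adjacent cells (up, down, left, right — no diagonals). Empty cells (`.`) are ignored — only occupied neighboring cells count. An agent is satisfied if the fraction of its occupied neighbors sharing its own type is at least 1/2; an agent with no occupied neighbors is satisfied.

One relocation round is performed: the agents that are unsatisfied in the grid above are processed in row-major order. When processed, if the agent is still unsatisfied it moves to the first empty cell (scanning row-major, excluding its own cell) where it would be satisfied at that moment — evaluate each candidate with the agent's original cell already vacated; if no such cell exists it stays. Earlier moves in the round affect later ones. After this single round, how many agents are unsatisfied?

0

Initially unsatisfied (in order): (1,2).
  (1,2) → (1,1).
Resulting grid:
R R R
B B .
B . .
. R R
All satisfied now.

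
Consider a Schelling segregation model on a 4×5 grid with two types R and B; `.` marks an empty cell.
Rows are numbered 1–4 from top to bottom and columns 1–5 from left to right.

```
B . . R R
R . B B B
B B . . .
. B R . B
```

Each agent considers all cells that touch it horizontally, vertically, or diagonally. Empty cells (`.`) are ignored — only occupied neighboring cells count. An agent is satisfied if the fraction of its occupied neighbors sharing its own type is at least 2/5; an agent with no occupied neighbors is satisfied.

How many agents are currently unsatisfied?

Row 1: (1,1)B 0/1 not · (1,4)R 1/4 not · (1,5)R 1/3 not
Row 2: (2,1)R 0/3 not · (2,3)B 2/3 satisfied · (2,4)B 2/4 satisfied · (2,5)B 1/3 not
Row 3: (3,1)B 2/3 satisfied · (3,2)B 3/5 satisfied
Row 4: (4,2)B 2/3 satisfied · (4,3)R 0/2 not · (4,5)B 0/0 satisfied
Unsatisfied: (1,1), (1,4), (1,5), (2,1), (2,5), (4,3) — 6 in total.

6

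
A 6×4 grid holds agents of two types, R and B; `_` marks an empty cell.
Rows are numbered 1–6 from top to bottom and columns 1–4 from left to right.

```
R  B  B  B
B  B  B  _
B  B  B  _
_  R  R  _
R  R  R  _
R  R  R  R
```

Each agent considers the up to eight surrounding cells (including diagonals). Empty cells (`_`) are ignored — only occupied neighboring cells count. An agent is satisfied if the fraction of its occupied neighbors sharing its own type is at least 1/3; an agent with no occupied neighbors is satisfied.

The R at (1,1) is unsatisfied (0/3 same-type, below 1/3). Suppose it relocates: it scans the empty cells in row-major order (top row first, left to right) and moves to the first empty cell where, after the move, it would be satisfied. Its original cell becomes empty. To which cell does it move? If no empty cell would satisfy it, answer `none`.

(3,4)

Vacating (1,1). Empty cells in order:
  (2,4): 0/4 same-type → still unsatisfied.
  (3,4): 1/3 same-type → satisfied — stop here.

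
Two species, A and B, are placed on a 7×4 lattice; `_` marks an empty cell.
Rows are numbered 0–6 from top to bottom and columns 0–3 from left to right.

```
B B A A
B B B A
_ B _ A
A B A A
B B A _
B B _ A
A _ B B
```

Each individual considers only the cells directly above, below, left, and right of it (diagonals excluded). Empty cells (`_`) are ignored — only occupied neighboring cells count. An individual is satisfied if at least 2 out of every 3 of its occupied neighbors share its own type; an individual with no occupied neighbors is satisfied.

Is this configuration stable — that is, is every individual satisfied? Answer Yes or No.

(0,0)B 2/2 ok
(0,1)B 2/3 ok
(0,2)A 1/3 unhappy
(0,3)A 2/2 ok
(1,0)B 2/2 ok
(1,1)B 4/4 ok
(1,2)B 1/3 unhappy
(1,3)A 2/3 ok
(2,1)B 2/2 ok
(2,3)A 2/2 ok
(3,0)A 0/2 unhappy
(3,1)B 2/4 unhappy
(3,2)A 2/3 ok
(3,3)A 2/2 ok
(4,0)B 2/3 ok
(4,1)B 3/4 ok
(4,2)A 1/2 unhappy
(5,0)B 2/3 ok
(5,1)B 2/2 ok
(5,3)A 0/1 unhappy
(6,0)A 0/1 unhappy
(6,2)B 1/1 ok
(6,3)B 1/2 unhappy
For instance (0,2) has only 1/3 same-type neighbors, below 2/3.

No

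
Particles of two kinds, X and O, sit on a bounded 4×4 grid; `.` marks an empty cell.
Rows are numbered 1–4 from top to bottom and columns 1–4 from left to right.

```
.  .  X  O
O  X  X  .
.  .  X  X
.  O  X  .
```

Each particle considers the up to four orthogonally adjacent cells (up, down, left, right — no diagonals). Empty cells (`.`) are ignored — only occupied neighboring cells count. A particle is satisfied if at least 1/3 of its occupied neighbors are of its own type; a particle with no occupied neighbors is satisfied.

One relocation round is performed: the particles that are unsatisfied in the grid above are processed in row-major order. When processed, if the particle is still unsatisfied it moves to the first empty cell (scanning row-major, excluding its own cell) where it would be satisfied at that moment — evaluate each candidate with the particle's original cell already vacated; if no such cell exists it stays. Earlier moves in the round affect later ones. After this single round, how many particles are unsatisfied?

0

Initially unsatisfied (in order): (1,4), (2,1), (4,2).
  (1,4) → (1,1).
  (2,1): now satisfied by earlier moves; stays.
  (4,2) → (1,2).
Resulting grid:
O O X .
O X X .
. . X X
. . X .
All satisfied now.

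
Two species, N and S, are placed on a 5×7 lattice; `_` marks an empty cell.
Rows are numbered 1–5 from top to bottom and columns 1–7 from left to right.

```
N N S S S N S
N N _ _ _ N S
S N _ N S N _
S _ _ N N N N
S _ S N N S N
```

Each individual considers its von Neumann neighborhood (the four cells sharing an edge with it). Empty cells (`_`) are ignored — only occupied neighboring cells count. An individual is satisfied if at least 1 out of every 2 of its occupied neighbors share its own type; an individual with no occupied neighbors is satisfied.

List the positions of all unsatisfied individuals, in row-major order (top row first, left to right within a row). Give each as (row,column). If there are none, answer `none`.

(1,6), (3,1), (3,5), (5,3), (5,6)

(1,1)N 2/2 satisfied
(1,2)N 2/3 satisfied
(1,3)S 1/2 satisfied
(1,4)S 2/2 satisfied
(1,5)S 1/2 satisfied
(1,6)N 1/3 not
(1,7)S 1/2 satisfied
(2,1)N 2/3 satisfied
(2,2)N 3/3 satisfied
(2,6)N 2/3 satisfied
(2,7)S 1/2 satisfied
(3,1)S 1/3 not
(3,2)N 1/2 satisfied
(3,4)N 1/2 satisfied
(3,5)S 0/3 not
(3,6)N 2/3 satisfied
(4,1)S 2/2 satisfied
(4,4)N 3/3 satisfied
(4,5)N 3/4 satisfied
(4,6)N 3/4 satisfied
(4,7)N 2/2 satisfied
(5,1)S 1/1 satisfied
(5,3)S 0/1 not
(5,4)N 2/3 satisfied
(5,5)N 2/3 satisfied
(5,6)S 0/3 not
(5,7)N 1/2 satisfied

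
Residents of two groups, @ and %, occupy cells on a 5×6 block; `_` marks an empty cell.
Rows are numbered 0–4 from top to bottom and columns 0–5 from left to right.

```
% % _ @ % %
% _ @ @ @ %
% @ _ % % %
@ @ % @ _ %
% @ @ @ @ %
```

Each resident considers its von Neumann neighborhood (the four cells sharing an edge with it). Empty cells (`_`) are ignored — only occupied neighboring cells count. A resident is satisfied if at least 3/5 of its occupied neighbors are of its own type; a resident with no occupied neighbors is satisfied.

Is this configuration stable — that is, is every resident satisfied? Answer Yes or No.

No

Row 0: (0,0)% 2/2 satisfied · (0,1)% 1/1 satisfied · (0,3)@ 1/2 not · (0,4)% 1/3 not · (0,5)% 2/2 satisfied
Row 1: (1,0)% 2/2 satisfied · (1,2)@ 1/1 satisfied · (1,3)@ 3/4 satisfied · (1,4)@ 1/4 not · (1,5)% 2/3 satisfied
Row 2: (2,0)% 1/3 not · (2,1)@ 1/2 not · (2,3)% 1/3 not · (2,4)% 2/3 satisfied · (2,5)% 3/3 satisfied
Row 3: (3,0)@ 1/3 not · (3,1)@ 3/4 satisfied · (3,2)% 0/3 not · (3,3)@ 1/3 not · (3,5)% 2/2 satisfied
Row 4: (4,0)% 0/2 not · (4,1)@ 2/3 satisfied · (4,2)@ 2/3 satisfied · (4,3)@ 3/3 satisfied · (4,4)@ 1/2 not · (4,5)% 1/2 not
For instance (0,3) has only 1/2 same-type neighbors, below 3/5.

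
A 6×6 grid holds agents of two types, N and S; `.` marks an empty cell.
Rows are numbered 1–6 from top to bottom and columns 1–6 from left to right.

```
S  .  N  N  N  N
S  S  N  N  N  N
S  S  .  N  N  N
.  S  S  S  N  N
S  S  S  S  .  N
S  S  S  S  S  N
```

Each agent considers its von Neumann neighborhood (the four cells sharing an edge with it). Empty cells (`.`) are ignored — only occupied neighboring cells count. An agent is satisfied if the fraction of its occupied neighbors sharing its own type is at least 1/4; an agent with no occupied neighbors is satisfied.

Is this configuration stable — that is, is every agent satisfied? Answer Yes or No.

Yes

(1,1)S 1/1 ✓
(1,3)N 2/2 ✓
(1,4)N 3/3 ✓
(1,5)N 3/3 ✓
(1,6)N 2/2 ✓
(2,1)S 3/3 ✓
(2,2)S 2/3 ✓
(2,3)N 2/3 ✓
(2,4)N 4/4 ✓
(2,5)N 4/4 ✓
(2,6)N 3/3 ✓
(3,1)S 2/2 ✓
(3,2)S 3/3 ✓
(3,4)N 2/3 ✓
(3,5)N 4/4 ✓
(3,6)N 3/3 ✓
(4,2)S 3/3 ✓
(4,3)S 3/3 ✓
(4,4)S 2/4 ✓
(4,5)N 2/3 ✓
(4,6)N 3/3 ✓
(5,1)S 2/2 ✓
(5,2)S 4/4 ✓
(5,3)S 4/4 ✓
(5,4)S 3/3 ✓
(5,6)N 2/2 ✓
(6,1)S 2/2 ✓
(6,2)S 3/3 ✓
(6,3)S 3/3 ✓
(6,4)S 3/3 ✓
(6,5)S 1/2 ✓
(6,6)N 1/2 ✓
All meet the threshold, so the configuration is stable.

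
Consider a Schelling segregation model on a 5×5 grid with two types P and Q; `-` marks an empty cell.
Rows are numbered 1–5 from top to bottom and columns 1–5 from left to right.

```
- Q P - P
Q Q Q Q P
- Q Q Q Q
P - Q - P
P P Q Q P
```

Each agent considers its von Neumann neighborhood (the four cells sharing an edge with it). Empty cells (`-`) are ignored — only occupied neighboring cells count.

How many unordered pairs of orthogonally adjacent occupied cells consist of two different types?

7

Scan each occupied cell's neighbors to the right and below so each pair is counted once.
Row 1: Q(1,2)–P(1,3)≠ Q(1,2)–Q(2,2)= P(1,3)–Q(2,3)≠ P(1,5)–P(2,5)=  → 2/4 unlike.
Row 2: Q(2,1)–Q(2,2)= Q(2,2)–Q(2,3)= Q(2,2)–Q(3,2)= Q(2,3)–Q(2,4)= Q(2,3)–Q(3,3)= Q(2,4)–P(2,5)≠ Q(2,4)–Q(3,4)= P(2,5)–Q(3,5)≠  → 2/8 unlike.
Row 3: Q(3,2)–Q(3,3)= Q(3,3)–Q(3,4)= Q(3,3)–Q(4,3)= Q(3,4)–Q(3,5)= Q(3,5)–P(4,5)≠  → 1/5 unlike.
Row 4: P(4,1)–P(5,1)= Q(4,3)–Q(5,3)= P(4,5)–P(5,5)=  → 0/3 unlike.
Row 5: P(5,1)–P(5,2)= P(5,2)–Q(5,3)≠ Q(5,3)–Q(5,4)= Q(5,4)–P(5,5)≠  → 2/4 unlike.
Total adjacent occupied pairs: 24; unlike-type pairs: 7.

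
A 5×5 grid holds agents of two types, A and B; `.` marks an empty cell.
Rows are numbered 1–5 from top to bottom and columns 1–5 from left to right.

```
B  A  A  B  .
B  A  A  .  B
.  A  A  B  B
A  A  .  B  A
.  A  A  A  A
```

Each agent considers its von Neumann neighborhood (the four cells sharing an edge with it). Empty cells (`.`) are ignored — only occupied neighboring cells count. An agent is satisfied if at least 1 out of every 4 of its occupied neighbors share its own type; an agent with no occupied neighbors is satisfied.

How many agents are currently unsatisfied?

(1,1)B 1/2 satisfied
(1,2)A 2/3 satisfied
(1,3)A 2/3 satisfied
(1,4)B 0/1 not
(2,1)B 1/2 satisfied
(2,2)A 3/4 satisfied
(2,3)A 3/3 satisfied
(2,5)B 1/1 satisfied
(3,2)A 3/3 satisfied
(3,3)A 2/3 satisfied
(3,4)B 2/3 satisfied
(3,5)B 2/3 satisfied
(4,1)A 1/1 satisfied
(4,2)A 3/3 satisfied
(4,4)B 1/3 satisfied
(4,5)A 1/3 satisfied
(5,2)A 2/2 satisfied
(5,3)A 2/2 satisfied
(5,4)A 2/3 satisfied
(5,5)A 2/2 satisfied
Unsatisfied: (1,4) — 1 in total.

1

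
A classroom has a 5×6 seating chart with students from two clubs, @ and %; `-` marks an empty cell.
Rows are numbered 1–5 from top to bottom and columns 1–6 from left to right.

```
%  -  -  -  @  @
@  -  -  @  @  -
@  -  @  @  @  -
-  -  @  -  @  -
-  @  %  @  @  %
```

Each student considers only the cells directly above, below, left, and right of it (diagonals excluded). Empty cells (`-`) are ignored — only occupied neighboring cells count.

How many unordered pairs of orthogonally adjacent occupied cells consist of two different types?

5

Scan each occupied cell's neighbors to the right and below so each pair is counted once.
Row 1: %(1,1)–@(2,1)≠ @(1,5)–@(1,6)= @(1,5)–@(2,5)=  → 1/3 unlike.
Row 2: @(2,1)–@(3,1)= @(2,4)–@(2,5)= @(2,4)–@(3,4)= @(2,5)–@(3,5)=  → 0/4 unlike.
Row 3: @(3,3)–@(3,4)= @(3,3)–@(4,3)= @(3,4)–@(3,5)= @(3,5)–@(4,5)=  → 0/4 unlike.
Row 4: @(4,3)–%(5,3)≠ @(4,5)–@(5,5)=  → 1/2 unlike.
Row 5: @(5,2)–%(5,3)≠ %(5,3)–@(5,4)≠ @(5,4)–@(5,5)= @(5,5)–%(5,6)≠  → 3/4 unlike.
Total adjacent occupied pairs: 17; unlike-type pairs: 5.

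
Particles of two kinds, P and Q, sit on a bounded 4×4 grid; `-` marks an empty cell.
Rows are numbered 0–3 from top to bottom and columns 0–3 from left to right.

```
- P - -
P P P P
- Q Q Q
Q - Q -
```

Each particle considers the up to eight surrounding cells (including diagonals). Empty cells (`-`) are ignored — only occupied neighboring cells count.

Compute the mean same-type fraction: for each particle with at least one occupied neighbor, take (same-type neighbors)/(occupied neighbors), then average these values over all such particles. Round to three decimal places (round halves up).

(0,1)P 3/3
(1,0)P 2/3
(1,1)P 3/5
(1,2)P 3/6
(1,3)P 1/3
(2,1)Q 3/6
(2,2)Q 3/6
(2,3)Q 2/4
(3,0)Q 1/1
(3,2)Q 3/3
Sum over 10 particles: 3/3 + 2/3 + 3/5 + 3/6 + 1/3 + 3/6 + 3/6 + 2/4 + 1/1 + 3/3 = 33/5; mean = 33/5 ÷ 10 = 33/50 = 0.66 → 0.660.

0.660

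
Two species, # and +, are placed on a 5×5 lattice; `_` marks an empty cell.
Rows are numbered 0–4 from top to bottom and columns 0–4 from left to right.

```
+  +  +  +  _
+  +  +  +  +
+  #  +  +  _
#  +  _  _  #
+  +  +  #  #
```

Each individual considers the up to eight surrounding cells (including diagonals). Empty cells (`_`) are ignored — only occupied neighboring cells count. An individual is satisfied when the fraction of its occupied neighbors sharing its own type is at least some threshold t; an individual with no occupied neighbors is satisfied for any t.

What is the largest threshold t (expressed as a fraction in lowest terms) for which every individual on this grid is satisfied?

1/7

Row 0: (0,0)+ 3/3 · (0,1)+ 5/5 · (0,2)+ 5/5 · (0,3)+ 4/4
Row 1: (1,0)+ 4/5 · (1,1)+ 7/8 · (1,2)+ 7/8 · (1,3)+ 6/6 · (1,4)+ 3/3
Row 2: (2,0)+ 3/5 · (2,1)# 1/7 · (2,2)+ 5/6 · (2,3)+ 4/5
Row 3: (3,0)# 1/5 · (3,1)+ 5/7 · (3,4)# 2/3
Row 4: (4,0)+ 2/3 · (4,1)+ 3/4 · (4,2)+ 2/3 · (4,3)# 2/3 · (4,4)# 2/2
The smallest same-type fraction is 1/7 at (2,1), which reduces to 1/7. Any threshold above that leaves this individual unsatisfied.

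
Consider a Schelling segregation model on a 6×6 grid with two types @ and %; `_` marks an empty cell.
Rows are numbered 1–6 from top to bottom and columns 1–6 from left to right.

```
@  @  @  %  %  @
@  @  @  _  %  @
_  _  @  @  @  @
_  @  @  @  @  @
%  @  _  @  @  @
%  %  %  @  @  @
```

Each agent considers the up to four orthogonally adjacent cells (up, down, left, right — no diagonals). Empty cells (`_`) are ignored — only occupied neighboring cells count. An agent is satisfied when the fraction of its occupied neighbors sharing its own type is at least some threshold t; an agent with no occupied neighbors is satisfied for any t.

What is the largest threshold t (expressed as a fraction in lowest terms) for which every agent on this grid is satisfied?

1/3

(1,1)@ 2/2
(1,2)@ 3/3
(1,3)@ 2/3
(1,4)% 1/2
(1,5)% 2/3
(1,6)@ 1/2
(2,1)@ 2/2
(2,2)@ 3/3
(2,3)@ 3/3
(2,5)% 1/3
(2,6)@ 2/3
(3,3)@ 3/3
(3,4)@ 3/3
(3,5)@ 3/4
(3,6)@ 3/3
(4,2)@ 2/2
(4,3)@ 3/3
(4,4)@ 4/4
(4,5)@ 4/4
(4,6)@ 3/3
(5,1)% 1/2
(5,2)@ 1/3
(5,4)@ 3/3
(5,5)@ 4/4
(5,6)@ 3/3
(6,1)% 2/2
(6,2)% 2/3
(6,3)% 1/2
(6,4)@ 2/3
(6,5)@ 3/3
(6,6)@ 2/2
The smallest same-type fraction is 1/3 at (2,5), which reduces to 1/3. Any threshold above that leaves this agent unsatisfied.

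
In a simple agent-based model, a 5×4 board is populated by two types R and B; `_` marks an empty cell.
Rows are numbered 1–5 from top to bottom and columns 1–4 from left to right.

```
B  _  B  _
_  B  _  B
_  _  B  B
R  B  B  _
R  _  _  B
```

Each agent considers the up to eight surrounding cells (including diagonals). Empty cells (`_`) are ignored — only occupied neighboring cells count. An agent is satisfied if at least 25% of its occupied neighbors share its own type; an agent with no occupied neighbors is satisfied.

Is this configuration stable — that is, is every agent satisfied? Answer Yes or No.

Yes

(1,1)B 1/1 ok
(1,3)B 2/2 ok
(2,2)B 3/3 ok
(2,4)B 3/3 ok
(3,3)B 5/5 ok
(3,4)B 3/3 ok
(4,1)R 1/2 ok
(4,2)B 2/4 ok
(4,3)B 4/4 ok
(5,1)R 1/2 ok
(5,4)B 1/1 ok
All meet the threshold, so the configuration is stable.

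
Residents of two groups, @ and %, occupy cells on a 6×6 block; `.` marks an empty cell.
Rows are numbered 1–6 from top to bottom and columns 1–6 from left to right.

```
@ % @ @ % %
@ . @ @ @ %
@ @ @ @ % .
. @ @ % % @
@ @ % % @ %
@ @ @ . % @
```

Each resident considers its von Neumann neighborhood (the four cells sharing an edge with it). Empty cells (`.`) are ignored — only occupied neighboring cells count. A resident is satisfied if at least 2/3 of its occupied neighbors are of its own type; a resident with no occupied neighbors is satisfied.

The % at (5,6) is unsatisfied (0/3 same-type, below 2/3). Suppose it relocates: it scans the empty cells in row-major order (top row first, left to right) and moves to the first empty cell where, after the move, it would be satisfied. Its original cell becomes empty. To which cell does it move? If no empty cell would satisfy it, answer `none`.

(3,6)

Vacating (5,6). Empty cells in order:
  (2,2): 1/4 same-type → still unsatisfied.
  (3,6): 2/3 same-type → satisfied — stop here.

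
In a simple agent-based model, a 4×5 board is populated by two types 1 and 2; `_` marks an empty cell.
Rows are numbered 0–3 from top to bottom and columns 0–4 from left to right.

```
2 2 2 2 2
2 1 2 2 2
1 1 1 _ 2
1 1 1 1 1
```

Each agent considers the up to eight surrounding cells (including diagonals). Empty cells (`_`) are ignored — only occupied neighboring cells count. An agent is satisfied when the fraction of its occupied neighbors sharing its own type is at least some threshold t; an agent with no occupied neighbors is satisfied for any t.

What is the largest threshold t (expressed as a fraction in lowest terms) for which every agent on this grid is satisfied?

(0,0)2 2/3
(0,1)2 4/5
(0,2)2 4/5
(0,3)2 5/5
(0,4)2 3/3
(1,0)2 2/5
(1,1)1 3/8
(1,2)2 4/7
(1,3)2 6/7
(1,4)2 4/4
(2,0)1 4/5
(2,1)1 6/8
(2,2)1 5/7
(2,4)2 2/4
(3,0)1 3/3
(3,1)1 5/5
(3,2)1 4/4
(3,3)1 3/4
(3,4)1 1/2
The smallest same-type fraction is 3/8 at (1,1), which reduces to 3/8. Any threshold above that leaves this agent unsatisfied.

3/8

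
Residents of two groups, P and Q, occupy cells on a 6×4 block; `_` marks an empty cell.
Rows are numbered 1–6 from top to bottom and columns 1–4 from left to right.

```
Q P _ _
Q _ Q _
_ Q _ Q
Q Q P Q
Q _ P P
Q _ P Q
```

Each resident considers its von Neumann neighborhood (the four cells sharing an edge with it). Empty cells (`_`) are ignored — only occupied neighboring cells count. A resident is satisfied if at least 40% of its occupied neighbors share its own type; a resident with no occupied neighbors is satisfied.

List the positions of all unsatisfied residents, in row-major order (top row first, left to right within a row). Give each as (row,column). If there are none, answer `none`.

Row 1: (1,1)Q 1/2 ok · (1,2)P 0/1 unhappy
Row 2: (2,1)Q 1/1 ok · (2,3)Q 0/0 ok
Row 3: (3,2)Q 1/1 ok · (3,4)Q 1/1 ok
Row 4: (4,1)Q 2/2 ok · (4,2)Q 2/3 ok · (4,3)P 1/3 unhappy · (4,4)Q 1/3 unhappy
Row 5: (5,1)Q 2/2 ok · (5,3)P 3/3 ok · (5,4)P 1/3 unhappy
Row 6: (6,1)Q 1/1 ok · (6,3)P 1/2 ok · (6,4)Q 0/2 unhappy

(1,2), (4,3), (4,4), (5,4), (6,4)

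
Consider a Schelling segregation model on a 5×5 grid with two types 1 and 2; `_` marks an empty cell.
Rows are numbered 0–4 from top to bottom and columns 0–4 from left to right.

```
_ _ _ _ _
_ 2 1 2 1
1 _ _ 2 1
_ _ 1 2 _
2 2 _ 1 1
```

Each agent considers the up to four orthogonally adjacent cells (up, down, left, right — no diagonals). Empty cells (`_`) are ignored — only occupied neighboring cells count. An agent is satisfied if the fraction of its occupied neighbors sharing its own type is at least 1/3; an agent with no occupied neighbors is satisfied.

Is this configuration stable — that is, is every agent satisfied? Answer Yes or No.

No

Row 1: (1,1)2 0/1 unhappy · (1,2)1 0/2 unhappy · (1,3)2 1/3 ok · (1,4)1 1/2 ok
Row 2: (2,0)1 0/0 ok · (2,3)2 2/3 ok · (2,4)1 1/2 ok
Row 3: (3,2)1 0/1 unhappy · (3,3)2 1/3 ok
Row 4: (4,0)2 1/1 ok · (4,1)2 1/1 ok · (4,3)1 1/2 ok · (4,4)1 1/1 ok
For instance (1,1) has only 0/1 same-type neighbors, below 1/3.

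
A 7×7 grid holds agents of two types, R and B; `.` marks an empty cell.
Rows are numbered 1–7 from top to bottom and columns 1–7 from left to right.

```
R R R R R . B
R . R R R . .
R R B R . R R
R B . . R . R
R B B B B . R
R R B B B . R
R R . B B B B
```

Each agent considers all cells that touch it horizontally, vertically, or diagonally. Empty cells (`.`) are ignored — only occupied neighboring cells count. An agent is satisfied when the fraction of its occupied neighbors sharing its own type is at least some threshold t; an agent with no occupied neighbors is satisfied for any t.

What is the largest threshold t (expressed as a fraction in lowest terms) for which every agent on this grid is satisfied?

Row 1: (1,1)R 2/2 · (1,2)R 4/4 · (1,3)R 4/4 · (1,4)R 5/5 · (1,5)R 3/3 · (1,7)B — no occupied neighbors
Row 2: (2,1)R 4/4 · (2,3)R 6/7 · (2,4)R 6/7 · (2,5)R 5/5
Row 3: (3,1)R 3/4 · (3,2)R 4/6 · (3,3)B 1/5 · (3,4)R 4/5 · (3,6)R 4/4 · (3,7)R 2/2
Row 4: (4,1)R 3/5 · (4,2)B 3/7 · (4,5)R 2/4 · (4,7)R 3/3
Row 5: (5,1)R 3/5 · (5,2)B 3/7 · (5,3)B 5/6 · (5,4)B 5/6 · (5,5)B 3/4 · (5,7)R 2/2
Row 6: (6,1)R 4/5 · (6,2)R 4/7 · (6,3)B 5/7 · (6,4)B 7/7 · (6,5)B 6/6 · (6,7)R 1/3
Row 7: (7,1)R 3/3 · (7,2)R 3/4 · (7,4)B 4/4 · (7,5)B 4/4 · (7,6)B 3/4 · (7,7)B 1/2
The smallest same-type fraction is 1/5 at (3,3), which reduces to 1/5. Any threshold above that leaves this agent unsatisfied.

1/5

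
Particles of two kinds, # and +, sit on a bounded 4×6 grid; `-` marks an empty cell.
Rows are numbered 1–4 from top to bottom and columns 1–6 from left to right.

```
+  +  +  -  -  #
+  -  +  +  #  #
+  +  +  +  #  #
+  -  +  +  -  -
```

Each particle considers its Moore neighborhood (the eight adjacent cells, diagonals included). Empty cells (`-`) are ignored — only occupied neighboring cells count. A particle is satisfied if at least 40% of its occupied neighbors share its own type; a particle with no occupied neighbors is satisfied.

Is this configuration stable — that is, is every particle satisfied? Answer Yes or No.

(1,1)+ 2/2 ok
(1,2)+ 4/4 ok
(1,3)+ 3/3 ok
(1,6)# 2/2 ok
(2,1)+ 4/4 ok
(2,3)+ 6/6 ok
(2,4)+ 4/6 ok
(2,5)# 4/6 ok
(2,6)# 4/4 ok
(3,1)+ 3/3 ok
(3,2)+ 6/6 ok
(3,3)+ 6/6 ok
(3,4)+ 5/7 ok
(3,5)# 3/6 ok
(3,6)# 3/3 ok
(4,1)+ 2/2 ok
(4,3)+ 4/4 ok
(4,4)+ 3/4 ok
All meet the threshold, so the configuration is stable.

Yes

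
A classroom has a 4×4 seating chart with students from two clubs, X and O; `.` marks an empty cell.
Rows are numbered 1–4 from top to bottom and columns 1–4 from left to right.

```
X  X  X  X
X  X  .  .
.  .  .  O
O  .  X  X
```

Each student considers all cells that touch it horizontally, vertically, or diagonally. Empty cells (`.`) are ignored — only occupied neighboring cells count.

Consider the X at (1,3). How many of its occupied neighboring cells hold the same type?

3

Occupied neighbors of (1,3): (1,2)=X, (1,4)=X, (2,2)=X.
Same type (X): 3 of 3.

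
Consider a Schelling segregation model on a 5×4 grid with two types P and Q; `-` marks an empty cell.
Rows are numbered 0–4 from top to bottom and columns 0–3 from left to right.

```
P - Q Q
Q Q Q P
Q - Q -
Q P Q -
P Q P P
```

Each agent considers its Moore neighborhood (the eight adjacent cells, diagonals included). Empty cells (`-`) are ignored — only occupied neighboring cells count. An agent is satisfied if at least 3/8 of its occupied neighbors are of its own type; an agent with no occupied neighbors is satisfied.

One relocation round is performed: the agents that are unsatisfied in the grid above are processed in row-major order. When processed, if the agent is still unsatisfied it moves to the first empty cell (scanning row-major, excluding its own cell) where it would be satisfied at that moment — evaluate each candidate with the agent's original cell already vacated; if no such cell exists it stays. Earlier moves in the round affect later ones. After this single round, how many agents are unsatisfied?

3

Initially unsatisfied (in order): (0,0), (1,3), (3,1), (4,0).
  (0,0) → (3,3).
  (1,3): no empty cell satisfies it; stays.
  (3,1) → (2,3).
  (4,0): no empty cell satisfies it; stays.
Resulting grid:
- - Q Q
Q Q Q P
Q - Q P
Q - Q P
P Q P P
Unsatisfied now: (1,3), (3,2), (4,0).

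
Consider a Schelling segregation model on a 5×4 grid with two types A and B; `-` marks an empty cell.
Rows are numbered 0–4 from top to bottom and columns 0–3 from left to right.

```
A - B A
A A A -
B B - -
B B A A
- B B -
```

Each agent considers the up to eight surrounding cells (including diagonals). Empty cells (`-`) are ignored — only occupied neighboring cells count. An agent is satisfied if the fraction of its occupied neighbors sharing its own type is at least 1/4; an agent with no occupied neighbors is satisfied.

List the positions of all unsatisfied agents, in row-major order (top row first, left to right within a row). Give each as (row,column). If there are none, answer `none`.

(0,2), (3,2)

(0,0)A 2/2 ✓
(0,2)B 0/3 ✗
(0,3)A 1/2 ✓
(1,0)A 2/4 ✓
(1,1)A 3/6 ✓
(1,2)A 2/4 ✓
(2,0)B 3/5 ✓
(2,1)B 3/7 ✓
(3,0)B 4/4 ✓
(3,1)B 5/6 ✓
(3,2)A 1/5 ✗
(3,3)A 1/2 ✓
(4,1)B 3/4 ✓
(4,2)B 2/4 ✓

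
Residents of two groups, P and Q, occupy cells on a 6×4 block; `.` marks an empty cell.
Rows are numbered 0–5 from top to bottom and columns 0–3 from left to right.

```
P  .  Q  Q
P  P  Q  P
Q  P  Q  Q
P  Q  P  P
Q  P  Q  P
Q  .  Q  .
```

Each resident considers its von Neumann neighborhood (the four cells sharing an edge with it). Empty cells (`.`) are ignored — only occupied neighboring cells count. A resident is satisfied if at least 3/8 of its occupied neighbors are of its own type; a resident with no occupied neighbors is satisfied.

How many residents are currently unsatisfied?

(0,0)P 1/1 ✓
(0,2)Q 2/2 ✓
(0,3)Q 1/2 ✓
(1,0)P 2/3 ✓
(1,1)P 2/3 ✓
(1,2)Q 2/4 ✓
(1,3)P 0/3 ✗
(2,0)Q 0/3 ✗
(2,1)P 1/4 ✗
(2,2)Q 2/4 ✓
(2,3)Q 1/3 ✗
(3,0)P 0/3 ✗
(3,1)Q 0/4 ✗
(3,2)P 1/4 ✗
(3,3)P 2/3 ✓
(4,0)Q 1/3 ✗
(4,1)P 0/3 ✗
(4,2)Q 1/4 ✗
(4,3)P 1/2 ✓
(5,0)Q 1/1 ✓
(5,2)Q 1/1 ✓
Unsatisfied: (1,3), (2,0), (2,1), (2,3), (3,0), (3,1), (3,2), (4,0), (4,1), (4,2) — 10 in total.

10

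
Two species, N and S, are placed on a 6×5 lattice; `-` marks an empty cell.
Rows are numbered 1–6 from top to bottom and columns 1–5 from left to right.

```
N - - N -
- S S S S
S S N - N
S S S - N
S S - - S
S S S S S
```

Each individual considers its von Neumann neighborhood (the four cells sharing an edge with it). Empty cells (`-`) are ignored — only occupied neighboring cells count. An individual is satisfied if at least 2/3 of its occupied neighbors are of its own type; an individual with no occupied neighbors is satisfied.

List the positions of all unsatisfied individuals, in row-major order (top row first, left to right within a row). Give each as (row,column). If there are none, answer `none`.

(1,1)N 0/0 ok
(1,4)N 0/1 unhappy
(2,2)S 2/2 ok
(2,3)S 2/3 ok
(2,4)S 2/3 ok
(2,5)S 1/2 unhappy
(3,1)S 2/2 ok
(3,2)S 3/4 ok
(3,3)N 0/3 unhappy
(3,5)N 1/2 unhappy
(4,1)S 3/3 ok
(4,2)S 4/4 ok
(4,3)S 1/2 unhappy
(4,5)N 1/2 unhappy
(5,1)S 3/3 ok
(5,2)S 3/3 ok
(5,5)S 1/2 unhappy
(6,1)S 2/2 ok
(6,2)S 3/3 ok
(6,3)S 2/2 ok
(6,4)S 2/2 ok
(6,5)S 2/2 ok

(1,4), (2,5), (3,3), (3,5), (4,3), (4,5), (5,5)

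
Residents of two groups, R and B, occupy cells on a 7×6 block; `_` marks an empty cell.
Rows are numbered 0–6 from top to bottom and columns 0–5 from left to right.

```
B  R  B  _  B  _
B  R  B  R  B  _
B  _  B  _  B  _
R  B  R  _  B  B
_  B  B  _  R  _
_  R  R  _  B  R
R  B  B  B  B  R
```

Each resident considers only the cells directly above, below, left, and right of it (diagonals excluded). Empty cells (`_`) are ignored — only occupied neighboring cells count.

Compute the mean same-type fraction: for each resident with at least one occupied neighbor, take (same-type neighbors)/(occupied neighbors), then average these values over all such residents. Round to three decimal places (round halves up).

Row 0: (0,0)B 1/2 · (0,1)R 1/3 · (0,2)B 1/2 · (0,4)B 1/1
Row 1: (1,0)B 2/3 · (1,1)R 1/3 · (1,2)B 2/4 · (1,3)R 0/2 · (1,4)B 2/3
Row 2: (2,0)B 1/2 · (2,2)B 1/2 · (2,4)B 2/2
Row 3: (3,0)R 0/2 · (3,1)B 1/3 · (3,2)R 0/3 · (3,4)B 2/3 · (3,5)B 1/1
Row 4: (4,1)B 2/3 · (4,2)B 1/3 · (4,4)R 0/2
Row 5: (5,1)R 1/3 · (5,2)R 1/3 · (5,4)B 1/3 · (5,5)R 1/2
Row 6: (6,0)R 0/1 · (6,1)B 1/3 · (6,2)B 2/3 · (6,3)B 2/2 · (6,4)B 2/3 · (6,5)R 1/2
Sum over 30 residents: 1/2 + 1/3 + 1/2 + 1/1 + 2/3 + 1/3 + 2/4 + 0/2 + 2/3 + 1/2 + 1/2 + 2/2 + 0/2 + 1/3 + 0/3 + 2/3 + 1/1 + 2/3 + 1/3 + 0/2 + 1/3 + 1/3 + 1/3 + 1/2 + 0/1 + 1/3 + 2/3 + 2/2 + 2/3 + 1/2 = 85/6; mean = 85/6 ÷ 30 = 17/36 = 0.472222… → 0.472.

0.472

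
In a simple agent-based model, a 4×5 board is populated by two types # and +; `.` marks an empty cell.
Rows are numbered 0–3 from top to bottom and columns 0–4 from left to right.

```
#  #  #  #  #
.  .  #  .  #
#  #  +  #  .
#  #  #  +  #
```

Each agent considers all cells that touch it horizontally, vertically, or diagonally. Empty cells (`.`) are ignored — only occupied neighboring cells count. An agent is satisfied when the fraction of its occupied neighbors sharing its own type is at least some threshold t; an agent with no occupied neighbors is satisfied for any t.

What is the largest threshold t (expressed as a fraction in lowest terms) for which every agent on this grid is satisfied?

Row 0: (0,0)# 1/1 · (0,1)# 3/3 · (0,2)# 3/3 · (0,3)# 4/4 · (0,4)# 2/2
Row 1: (1,2)# 5/6 · (1,4)# 3/3
Row 2: (2,0)# 3/3 · (2,1)# 5/6 · (2,2)+ 1/6 · (2,3)# 4/6
Row 3: (3,0)# 3/3 · (3,1)# 4/5 · (3,2)# 3/5 · (3,3)+ 1/4 · (3,4)# 1/2
The smallest same-type fraction is 1/6 at (2,2), which reduces to 1/6. Any threshold above that leaves this agent unsatisfied.

1/6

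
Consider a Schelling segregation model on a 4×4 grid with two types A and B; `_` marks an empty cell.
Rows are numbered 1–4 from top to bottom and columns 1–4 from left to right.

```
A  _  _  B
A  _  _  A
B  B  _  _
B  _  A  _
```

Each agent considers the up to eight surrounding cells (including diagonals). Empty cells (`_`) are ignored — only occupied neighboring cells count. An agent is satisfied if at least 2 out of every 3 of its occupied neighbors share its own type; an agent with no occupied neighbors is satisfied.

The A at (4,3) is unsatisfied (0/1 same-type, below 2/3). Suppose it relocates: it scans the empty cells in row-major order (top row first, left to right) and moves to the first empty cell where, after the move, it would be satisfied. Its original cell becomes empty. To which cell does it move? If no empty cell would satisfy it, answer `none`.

Vacating (4,3). Empty cells in order:
  (1,2): 2/2 same-type → satisfied — stop here.

(1,2)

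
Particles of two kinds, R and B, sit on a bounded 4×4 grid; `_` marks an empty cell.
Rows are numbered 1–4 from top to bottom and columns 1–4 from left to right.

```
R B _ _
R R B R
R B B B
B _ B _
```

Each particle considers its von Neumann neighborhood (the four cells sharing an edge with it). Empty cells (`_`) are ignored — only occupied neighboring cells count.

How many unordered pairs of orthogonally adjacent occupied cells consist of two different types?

8

Scan each occupied cell's neighbors to the right and below so each pair is counted once.
From row 1: 2 unlike of 3 pairs (running 2/3).
From row 2: 4 unlike of 7 pairs (running 6/10).
From row 3: 2 unlike of 5 pairs (running 8/15).
Total adjacent occupied pairs: 15; unlike-type pairs: 8.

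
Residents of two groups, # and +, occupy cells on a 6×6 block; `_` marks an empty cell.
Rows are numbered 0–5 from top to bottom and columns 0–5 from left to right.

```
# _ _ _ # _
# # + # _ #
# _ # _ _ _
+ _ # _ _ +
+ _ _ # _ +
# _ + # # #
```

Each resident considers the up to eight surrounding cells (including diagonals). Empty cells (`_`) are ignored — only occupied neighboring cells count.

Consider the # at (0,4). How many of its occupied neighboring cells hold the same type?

Occupied neighbors of (0,4): (1,3)=#, (1,5)=#.
Same type (#): 2 of 2.

2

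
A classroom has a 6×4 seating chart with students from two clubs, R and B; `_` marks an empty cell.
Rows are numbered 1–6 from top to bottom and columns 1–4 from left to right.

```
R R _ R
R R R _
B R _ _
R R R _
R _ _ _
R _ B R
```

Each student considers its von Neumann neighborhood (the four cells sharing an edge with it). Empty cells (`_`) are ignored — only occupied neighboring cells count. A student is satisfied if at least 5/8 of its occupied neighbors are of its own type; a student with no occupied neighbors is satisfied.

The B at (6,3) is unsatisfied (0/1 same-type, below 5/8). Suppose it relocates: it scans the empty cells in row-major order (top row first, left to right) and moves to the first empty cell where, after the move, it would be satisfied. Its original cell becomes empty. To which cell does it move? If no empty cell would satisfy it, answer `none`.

(3,4)

Vacating (6,3). Empty cells in order:
  (1,3): 0/3 same-type → still unsatisfied.
  (2,4): 0/2 same-type → still unsatisfied.
  (3,3): 0/3 same-type → still unsatisfied.
  (3,4): 0/0 same-type → satisfied — stop here.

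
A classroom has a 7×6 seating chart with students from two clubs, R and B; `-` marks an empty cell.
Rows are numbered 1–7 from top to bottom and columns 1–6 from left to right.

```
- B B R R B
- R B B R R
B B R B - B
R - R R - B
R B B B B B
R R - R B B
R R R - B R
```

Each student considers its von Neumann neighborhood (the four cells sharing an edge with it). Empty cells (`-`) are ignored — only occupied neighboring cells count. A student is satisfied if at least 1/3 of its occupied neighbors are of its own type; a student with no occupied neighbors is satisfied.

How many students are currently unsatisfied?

5

(1,2)B 1/2 ✓
(1,3)B 2/3 ✓
(1,4)R 1/3 ✓
(1,5)R 2/3 ✓
(1,6)B 0/2 ✗
(2,2)R 0/3 ✗
(2,3)B 2/4 ✓
(2,4)B 2/4 ✓
(2,5)R 2/3 ✓
(2,6)R 1/3 ✓
(3,1)B 1/2 ✓
(3,2)B 1/3 ✓
(3,3)R 1/4 ✗
(3,4)B 1/3 ✓
(3,6)B 1/2 ✓
(4,1)R 1/2 ✓
(4,3)R 2/3 ✓
(4,4)R 1/3 ✓
(4,6)B 2/2 ✓
(5,1)R 2/3 ✓
(5,2)B 1/3 ✓
(5,3)B 2/3 ✓
(5,4)B 2/4 ✓
(5,5)B 3/3 ✓
(5,6)B 3/3 ✓
(6,1)R 3/3 ✓
(6,2)R 2/3 ✓
(6,4)R 0/2 ✗
(6,5)B 3/4 ✓
(6,6)B 2/3 ✓
(7,1)R 2/2 ✓
(7,2)R 3/3 ✓
(7,3)R 1/1 ✓
(7,5)B 1/2 ✓
(7,6)R 0/2 ✗
Unsatisfied: (1,6), (2,2), (3,3), (6,4), (7,6) — 5 in total.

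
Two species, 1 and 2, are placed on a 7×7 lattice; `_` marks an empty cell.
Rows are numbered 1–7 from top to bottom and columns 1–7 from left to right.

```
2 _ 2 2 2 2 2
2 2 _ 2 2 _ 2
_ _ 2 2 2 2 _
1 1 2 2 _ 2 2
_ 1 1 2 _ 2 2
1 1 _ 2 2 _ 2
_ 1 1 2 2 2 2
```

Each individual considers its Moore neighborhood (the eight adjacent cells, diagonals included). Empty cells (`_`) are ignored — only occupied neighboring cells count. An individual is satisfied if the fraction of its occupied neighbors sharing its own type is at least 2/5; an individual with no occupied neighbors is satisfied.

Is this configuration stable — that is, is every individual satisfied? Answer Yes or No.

(1,1)2 2/2 satisfied
(1,3)2 3/3 satisfied
(1,4)2 4/4 satisfied
(1,5)2 4/4 satisfied
(1,6)2 4/4 satisfied
(1,7)2 2/2 satisfied
(2,1)2 2/2 satisfied
(2,2)2 4/4 satisfied
(2,4)2 7/7 satisfied
(2,5)2 7/7 satisfied
(2,7)2 3/3 satisfied
(3,3)2 5/6 satisfied
(3,4)2 6/6 satisfied
(3,5)2 6/6 satisfied
(3,6)2 5/5 satisfied
(4,1)1 2/2 satisfied
(4,2)1 3/5 satisfied
(4,3)2 4/7 satisfied
(4,4)2 5/6 satisfied
(4,6)2 5/5 satisfied
(4,7)2 4/4 satisfied
(5,2)1 5/6 satisfied
(5,3)1 3/7 satisfied
(5,4)2 4/5 satisfied
(5,6)2 5/5 satisfied
(5,7)2 4/4 satisfied
(6,1)1 3/3 satisfied
(6,2)1 5/5 satisfied
(6,4)2 4/6 satisfied
(6,5)2 6/6 satisfied
(6,7)2 4/4 satisfied
(7,2)1 3/3 satisfied
(7,3)1 2/4 satisfied
(7,4)2 3/4 satisfied
(7,5)2 4/4 satisfied
(7,6)2 4/4 satisfied
(7,7)2 2/2 satisfied
All meet the threshold, so the configuration is stable.

Yes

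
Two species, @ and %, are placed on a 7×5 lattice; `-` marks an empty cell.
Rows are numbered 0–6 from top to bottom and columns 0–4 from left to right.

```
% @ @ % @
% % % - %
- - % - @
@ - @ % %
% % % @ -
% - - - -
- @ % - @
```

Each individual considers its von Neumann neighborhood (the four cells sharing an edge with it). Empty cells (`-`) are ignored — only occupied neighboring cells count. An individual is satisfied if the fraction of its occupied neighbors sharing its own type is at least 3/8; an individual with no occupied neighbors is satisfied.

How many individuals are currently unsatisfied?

13

(0,0)% 1/2 satisfied
(0,1)@ 1/3 not
(0,2)@ 1/3 not
(0,3)% 0/2 not
(0,4)@ 0/2 not
(1,0)% 2/2 satisfied
(1,1)% 2/3 satisfied
(1,2)% 2/3 satisfied
(1,4)% 0/2 not
(2,2)% 1/2 satisfied
(2,4)@ 0/2 not
(3,0)@ 0/1 not
(3,2)@ 0/3 not
(3,3)% 1/3 not
(3,4)% 1/2 satisfied
(4,0)% 2/3 satisfied
(4,1)% 2/2 satisfied
(4,2)% 1/3 not
(4,3)@ 0/2 not
(5,0)% 1/1 satisfied
(6,1)@ 0/1 not
(6,2)% 0/1 not
(6,4)@ 0/0 satisfied
Unsatisfied: (0,1), (0,2), (0,3), (0,4), (1,4), (2,4), (3,0), (3,2), (3,3), (4,2), (4,3), (6,1), (6,2) — 13 in total.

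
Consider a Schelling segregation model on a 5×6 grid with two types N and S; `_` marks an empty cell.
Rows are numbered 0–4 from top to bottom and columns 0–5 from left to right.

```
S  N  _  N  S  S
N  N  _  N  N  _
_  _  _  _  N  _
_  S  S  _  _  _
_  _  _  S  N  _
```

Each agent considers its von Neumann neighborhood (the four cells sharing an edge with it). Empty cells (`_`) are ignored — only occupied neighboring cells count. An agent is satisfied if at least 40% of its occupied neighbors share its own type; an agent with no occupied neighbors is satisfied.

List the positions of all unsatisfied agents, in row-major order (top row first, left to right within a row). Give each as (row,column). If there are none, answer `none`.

Row 0: (0,0)S 0/2 ✗ · (0,1)N 1/2 ✓ · (0,3)N 1/2 ✓ · (0,4)S 1/3 ✗ · (0,5)S 1/1 ✓
Row 1: (1,0)N 1/2 ✓ · (1,1)N 2/2 ✓ · (1,3)N 2/2 ✓ · (1,4)N 2/3 ✓
Row 2: (2,4)N 1/1 ✓
Row 3: (3,1)S 1/1 ✓ · (3,2)S 1/1 ✓
Row 4: (4,3)S 0/1 ✗ · (4,4)N 0/1 ✗

(0,0), (0,4), (4,3), (4,4)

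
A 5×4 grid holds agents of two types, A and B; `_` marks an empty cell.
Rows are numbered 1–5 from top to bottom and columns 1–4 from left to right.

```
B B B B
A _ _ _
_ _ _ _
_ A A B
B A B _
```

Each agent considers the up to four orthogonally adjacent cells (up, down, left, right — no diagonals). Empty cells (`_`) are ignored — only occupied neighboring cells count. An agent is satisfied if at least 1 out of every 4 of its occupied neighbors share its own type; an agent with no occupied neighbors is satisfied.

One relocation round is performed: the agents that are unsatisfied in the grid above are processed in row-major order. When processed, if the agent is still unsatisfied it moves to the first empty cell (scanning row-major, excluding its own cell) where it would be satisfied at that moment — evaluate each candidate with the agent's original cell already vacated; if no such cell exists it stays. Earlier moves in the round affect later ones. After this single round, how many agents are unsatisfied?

Initially unsatisfied (in order): (2,1), (4,4), (5,1), (5,3).
  (2,1) → (3,1).
  (4,4) → (2,1).
  (5,1) → (2,2).
  (5,3) → (2,3).
Resulting grid:
B B B B
B B B _
A _ _ _
_ A A _
_ A _ _
Unsatisfied now: (3,1).

1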